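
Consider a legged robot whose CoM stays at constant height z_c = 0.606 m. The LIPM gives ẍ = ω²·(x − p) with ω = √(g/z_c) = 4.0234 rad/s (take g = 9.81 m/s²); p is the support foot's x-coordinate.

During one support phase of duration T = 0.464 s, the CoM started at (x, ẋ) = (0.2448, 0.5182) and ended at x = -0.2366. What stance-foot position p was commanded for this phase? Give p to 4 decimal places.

ωT = 4.0234·0.464 = 1.866858; cosh(ωT) = 3.311274, sinh(ωT) = 3.156665
x(T) = p + (x₀−p)·cosh(ωT) + (ẋ₀/ω)·sinh(ωT) ⇒ p·(1 − cosh) = x(T) − x₀·cosh − (ẋ₀/ω)·sinh
numerator   = -0.2366 − (0.2448)·3.311274 − (0.5182/4.0234)·3.156665 = -1.453767
denominator = 1 − 3.311274 = -2.311274
p = -1.453767 / -2.311274 = 0.6290

p = 0.6290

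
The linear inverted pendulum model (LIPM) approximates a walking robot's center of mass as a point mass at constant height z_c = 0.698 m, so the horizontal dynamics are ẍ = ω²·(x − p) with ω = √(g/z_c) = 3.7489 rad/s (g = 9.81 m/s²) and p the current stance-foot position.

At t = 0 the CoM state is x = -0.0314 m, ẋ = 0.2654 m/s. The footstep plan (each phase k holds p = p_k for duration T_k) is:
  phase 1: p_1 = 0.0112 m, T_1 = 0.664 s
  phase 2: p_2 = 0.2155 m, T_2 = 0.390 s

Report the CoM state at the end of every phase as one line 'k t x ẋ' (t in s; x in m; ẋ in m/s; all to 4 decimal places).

phase 1: p=0.0112, T=0.664, ωT=2.489270, cosh=6.067720, sinh=5.984750; start (x,ẋ)=(-0.031400, 0.265400) → end (x,ẋ)=(0.176400, 0.654590)
phase 2: p=0.2155, T=0.390, ωT=1.462071, cosh=2.273321, sinh=2.041565; start (x,ẋ)=(0.176400, 0.654590) → end (x,ẋ)=(0.483088, 1.188836)

1 0.6640 0.1764 0.6546
2 1.0540 0.4831 1.1888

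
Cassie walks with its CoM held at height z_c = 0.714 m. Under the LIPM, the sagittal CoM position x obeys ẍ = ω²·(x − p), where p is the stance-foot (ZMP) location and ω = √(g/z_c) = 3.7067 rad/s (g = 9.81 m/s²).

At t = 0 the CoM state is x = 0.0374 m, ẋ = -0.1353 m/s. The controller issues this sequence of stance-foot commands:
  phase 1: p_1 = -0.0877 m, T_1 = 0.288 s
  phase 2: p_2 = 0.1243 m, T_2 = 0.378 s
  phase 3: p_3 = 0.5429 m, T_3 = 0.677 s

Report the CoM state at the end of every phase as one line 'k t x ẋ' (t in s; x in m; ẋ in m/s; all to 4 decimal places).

phase 1: p=-0.0877, T=0.288, ωT=1.067530, cosh=1.626022, sinh=1.282165; start (x,ẋ)=(0.037400, -0.135300) → end (x,ẋ)=(0.068914, 0.374550)
phase 2: p=0.1243, T=0.378, ωT=1.401133, cosh=2.153057, sinh=1.906739; start (x,ẋ)=(0.068914, 0.374550) → end (x,ẋ)=(0.197721, 0.414977)
phase 3: p=0.5429, T=0.677, ωT=2.509436, cosh=6.189652, sinh=6.108338; start (x,ẋ)=(0.197721, 0.414977) → end (x,ẋ)=(-0.909789, -5.246898)

1 0.2880 0.0689 0.3745
2 0.6660 0.1977 0.4150
3 1.3430 -0.9098 -5.2469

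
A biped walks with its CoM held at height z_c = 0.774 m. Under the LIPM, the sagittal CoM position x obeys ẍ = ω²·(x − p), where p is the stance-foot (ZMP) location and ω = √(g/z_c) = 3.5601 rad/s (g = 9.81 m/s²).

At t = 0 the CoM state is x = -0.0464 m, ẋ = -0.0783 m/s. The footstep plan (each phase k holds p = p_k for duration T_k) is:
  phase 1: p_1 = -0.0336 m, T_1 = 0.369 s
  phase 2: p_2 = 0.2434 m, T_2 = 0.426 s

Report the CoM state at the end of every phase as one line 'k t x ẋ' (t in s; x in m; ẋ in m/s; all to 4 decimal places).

1 0.3690 -0.0971 -0.2348
2 0.7950 -0.7127 -3.1894

phase 1: p=-0.0336, T=0.369, ωT=1.313677, cosh=1.994328, sinh=1.725498; start (x,ẋ)=(-0.046400, -0.078300) → end (x,ẋ)=(-0.097078, -0.234786)
phase 2: p=0.2434, T=0.426, ωT=1.516603, cosh=2.388087, sinh=2.168631; start (x,ẋ)=(-0.097078, -0.234786) → end (x,ẋ)=(-0.712710, -3.189360)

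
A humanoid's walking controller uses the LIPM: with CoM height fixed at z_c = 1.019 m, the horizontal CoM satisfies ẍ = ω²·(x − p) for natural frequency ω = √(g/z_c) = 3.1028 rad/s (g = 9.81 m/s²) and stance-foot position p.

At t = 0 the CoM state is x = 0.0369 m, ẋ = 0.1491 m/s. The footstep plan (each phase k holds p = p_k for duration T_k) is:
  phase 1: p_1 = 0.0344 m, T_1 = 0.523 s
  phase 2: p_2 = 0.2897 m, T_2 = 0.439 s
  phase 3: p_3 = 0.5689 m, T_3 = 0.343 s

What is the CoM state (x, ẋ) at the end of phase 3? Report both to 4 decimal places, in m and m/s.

x = 0.1093, ẋ = -1.0549

phase 1: p=0.0344, T=0.523, ωT=1.622764, cosh=2.632215, sinh=2.434863; start (x,ẋ)=(0.036900, 0.149100) → end (x,ẋ)=(0.157984, 0.411351)
phase 2: p=0.2897, T=0.439, ωT=1.362129, cosh=2.080306, sinh=1.824192; start (x,ẋ)=(0.157984, 0.411351) → end (x,ẋ)=(0.257531, 0.110209)
phase 3: p=0.5689, T=0.343, ωT=1.064260, cosh=1.621839, sinh=1.276856; start (x,ẋ)=(0.257531, 0.110209) → end (x,ẋ)=(0.109262, -1.054851)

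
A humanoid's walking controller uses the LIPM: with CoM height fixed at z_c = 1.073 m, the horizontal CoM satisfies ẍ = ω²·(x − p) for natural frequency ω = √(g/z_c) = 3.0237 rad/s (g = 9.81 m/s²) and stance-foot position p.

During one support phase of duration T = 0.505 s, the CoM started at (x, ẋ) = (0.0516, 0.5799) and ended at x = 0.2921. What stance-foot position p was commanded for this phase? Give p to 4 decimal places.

p = 0.1793

ωT = 3.0237·0.505 = 1.526968; cosh(ωT) = 2.410696, sinh(ωT) = 2.193502
x(T) = p + (x₀−p)·cosh(ωT) + (ẋ₀/ω)·sinh(ωT) ⇒ p·(1 − cosh) = x(T) − x₀·cosh − (ẋ₀/ω)·sinh
numerator   = 0.2921 − (0.0516)·2.410696 − (0.5799/3.0237)·2.193502 = -0.252973
denominator = 1 − 2.410696 = -1.410696
p = -0.252973 / -1.410696 = 0.1793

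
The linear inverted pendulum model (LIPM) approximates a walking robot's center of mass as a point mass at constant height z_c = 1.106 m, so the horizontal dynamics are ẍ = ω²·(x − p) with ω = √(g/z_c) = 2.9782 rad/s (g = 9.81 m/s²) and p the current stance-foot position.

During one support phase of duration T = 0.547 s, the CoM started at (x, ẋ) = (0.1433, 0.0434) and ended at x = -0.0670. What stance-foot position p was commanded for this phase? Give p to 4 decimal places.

p = 0.2926

ωT = 2.9782·0.547 = 1.629075; cosh(ωT) = 2.647634, sinh(ωT) = 2.451524
x(T) = p + (x₀−p)·cosh(ωT) + (ẋ₀/ω)·sinh(ωT) ⇒ p·(1 − cosh) = x(T) − x₀·cosh − (ẋ₀/ω)·sinh
numerator   = -0.0670 − (0.1433)·2.647634 − (0.0434/2.9782)·2.451524 = -0.482131
denominator = 1 − 2.647634 = -1.647634
p = -0.482131 / -1.647634 = 0.2926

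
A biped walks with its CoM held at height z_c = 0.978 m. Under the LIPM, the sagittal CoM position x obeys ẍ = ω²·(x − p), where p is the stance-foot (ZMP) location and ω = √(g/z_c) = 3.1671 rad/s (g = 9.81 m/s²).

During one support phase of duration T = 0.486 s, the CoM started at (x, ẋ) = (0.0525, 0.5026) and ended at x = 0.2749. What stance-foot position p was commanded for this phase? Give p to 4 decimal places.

ωT = 3.1671·0.486 = 1.539211; cosh(ωT) = 2.437730, sinh(ωT) = 2.223180
x(T) = p + (x₀−p)·cosh(ωT) + (ẋ₀/ω)·sinh(ωT) ⇒ p·(1 − cosh) = x(T) − x₀·cosh − (ẋ₀/ω)·sinh
numerator   = 0.2749 − (0.0525)·2.437730 − (0.5026/3.1671)·2.223180 = -0.205886
denominator = 1 − 2.437730 = -1.437730
p = -0.205886 / -1.437730 = 0.1432

p = 0.1432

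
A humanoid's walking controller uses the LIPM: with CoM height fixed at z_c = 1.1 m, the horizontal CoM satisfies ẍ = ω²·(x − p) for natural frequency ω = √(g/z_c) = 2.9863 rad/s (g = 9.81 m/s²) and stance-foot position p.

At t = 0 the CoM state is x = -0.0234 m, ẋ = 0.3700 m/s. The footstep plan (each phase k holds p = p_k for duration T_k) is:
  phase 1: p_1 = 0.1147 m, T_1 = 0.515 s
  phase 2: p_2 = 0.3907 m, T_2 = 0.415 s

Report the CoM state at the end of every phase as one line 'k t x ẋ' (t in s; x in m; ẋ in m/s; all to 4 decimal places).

phase 1: p=0.1147, T=0.515, ωT=1.537945, cosh=2.434917, sinh=2.220095; start (x,ẋ)=(-0.023400, 0.370000) → end (x,ẋ)=(0.053506, -0.014666)
phase 2: p=0.3907, T=0.415, ωT=1.239314, cosh=1.871414, sinh=1.581831; start (x,ẋ)=(0.053506, -0.014666) → end (x,ẋ)=(-0.248098, -1.620291)

1 0.5150 0.0535 -0.0147
2 0.9300 -0.2481 -1.6203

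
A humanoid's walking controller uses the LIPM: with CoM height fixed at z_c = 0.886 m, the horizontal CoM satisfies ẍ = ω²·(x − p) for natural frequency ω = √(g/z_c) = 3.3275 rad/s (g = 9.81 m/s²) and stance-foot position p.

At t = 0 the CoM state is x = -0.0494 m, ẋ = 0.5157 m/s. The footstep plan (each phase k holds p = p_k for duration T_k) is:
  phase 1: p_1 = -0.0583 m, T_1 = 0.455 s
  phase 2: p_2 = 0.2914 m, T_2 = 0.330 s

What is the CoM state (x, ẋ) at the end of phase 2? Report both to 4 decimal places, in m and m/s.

x = 0.8201, ẋ = 2.1830

phase 1: p=-0.0583, T=0.455, ωT=1.514013, cosh=2.382478, sinh=2.162453; start (x,ẋ)=(-0.049400, 0.515700) → end (x,ẋ)=(0.298044, 1.292684)
phase 2: p=0.2914, T=0.330, ωT=1.098075, cosh=1.665951, sinh=1.332438; start (x,ẋ)=(0.298044, 1.292684) → end (x,ẋ)=(0.820100, 2.183004)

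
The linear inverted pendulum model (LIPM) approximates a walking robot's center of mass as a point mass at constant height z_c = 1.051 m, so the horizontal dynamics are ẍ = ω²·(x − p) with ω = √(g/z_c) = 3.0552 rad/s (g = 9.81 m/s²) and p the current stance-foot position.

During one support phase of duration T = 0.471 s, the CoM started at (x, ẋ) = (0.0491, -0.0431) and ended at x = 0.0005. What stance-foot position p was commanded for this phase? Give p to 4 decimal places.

p = 0.0658

ωT = 3.0552·0.471 = 1.438999; cosh(ωT) = 2.226819, sinh(ωT) = 1.989654
x(T) = p + (x₀−p)·cosh(ωT) + (ẋ₀/ω)·sinh(ωT) ⇒ p·(1 − cosh) = x(T) − x₀·cosh − (ẋ₀/ω)·sinh
numerator   = 0.0005 − (0.0491)·2.226819 − (-0.0431/3.0552)·1.989654 = -0.080769
denominator = 1 − 2.226819 = -1.226819
p = -0.080769 / -1.226819 = 0.0658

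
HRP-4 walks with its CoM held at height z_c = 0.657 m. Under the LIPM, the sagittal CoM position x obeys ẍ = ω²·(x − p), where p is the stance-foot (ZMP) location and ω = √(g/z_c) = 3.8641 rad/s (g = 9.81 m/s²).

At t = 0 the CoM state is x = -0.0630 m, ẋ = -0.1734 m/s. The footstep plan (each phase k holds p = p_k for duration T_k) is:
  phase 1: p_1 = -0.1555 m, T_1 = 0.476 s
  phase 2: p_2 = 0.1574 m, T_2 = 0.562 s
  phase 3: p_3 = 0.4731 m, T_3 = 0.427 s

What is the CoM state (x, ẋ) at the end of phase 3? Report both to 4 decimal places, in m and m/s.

phase 1: p=-0.1555, T=0.476, ωT=1.839312, cosh=3.225566, sinh=3.066639; start (x,ẋ)=(-0.063000, -0.173400) → end (x,ẋ)=(0.005251, 0.536793)
phase 2: p=0.1574, T=0.562, ωT=2.171624, cosh=4.443257, sinh=4.329264; start (x,ẋ)=(0.005251, 0.536793) → end (x,ẋ)=(0.082774, -0.160152)
phase 3: p=0.4731, T=0.427, ωT=1.649971, cosh=2.699441, sinh=2.507386; start (x,ẋ)=(0.082774, -0.160152) → end (x,ẋ)=(-0.684483, -4.214105)

x = -0.6845, ẋ = -4.2141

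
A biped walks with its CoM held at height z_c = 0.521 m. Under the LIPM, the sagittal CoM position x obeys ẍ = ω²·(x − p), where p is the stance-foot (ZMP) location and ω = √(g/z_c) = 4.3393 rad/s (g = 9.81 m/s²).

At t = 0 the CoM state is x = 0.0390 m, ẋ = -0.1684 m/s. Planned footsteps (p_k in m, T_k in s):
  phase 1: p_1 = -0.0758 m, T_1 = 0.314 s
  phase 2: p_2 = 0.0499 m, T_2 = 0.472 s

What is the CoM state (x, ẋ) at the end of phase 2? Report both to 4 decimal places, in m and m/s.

x = 0.7078, ẋ = 2.9030

phase 1: p=-0.0758, T=0.314, ωT=1.362540, cosh=2.081056, sinh=1.825047; start (x,ẋ)=(0.039000, -0.168400) → end (x,ẋ)=(0.092279, 0.558700)
phase 2: p=0.0499, T=0.472, ωT=2.048150, cosh=3.941257, sinh=3.812284; start (x,ẋ)=(0.092279, 0.558700) → end (x,ẋ)=(0.707770, 2.903036)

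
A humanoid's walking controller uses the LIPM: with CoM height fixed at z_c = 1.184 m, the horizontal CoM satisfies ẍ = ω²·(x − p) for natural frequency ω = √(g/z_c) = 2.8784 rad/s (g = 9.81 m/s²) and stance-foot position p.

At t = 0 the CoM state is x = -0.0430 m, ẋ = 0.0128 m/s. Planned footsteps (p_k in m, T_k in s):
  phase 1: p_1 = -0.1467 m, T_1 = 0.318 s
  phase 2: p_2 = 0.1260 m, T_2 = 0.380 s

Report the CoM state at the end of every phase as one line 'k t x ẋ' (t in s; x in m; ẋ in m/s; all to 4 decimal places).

1 0.3180 0.0082 0.3315
2 0.6980 0.0831 0.1012

phase 1: p=-0.1467, T=0.318, ωT=0.915331, cosh=1.448993, sinh=1.048609; start (x,ẋ)=(-0.043000, 0.012800) → end (x,ẋ)=(0.008224, 0.331547)
phase 2: p=0.1260, T=0.380, ωT=1.093792, cosh=1.660259, sinh=1.325315; start (x,ẋ)=(0.008224, 0.331547) → end (x,ẋ)=(0.083116, 0.101162)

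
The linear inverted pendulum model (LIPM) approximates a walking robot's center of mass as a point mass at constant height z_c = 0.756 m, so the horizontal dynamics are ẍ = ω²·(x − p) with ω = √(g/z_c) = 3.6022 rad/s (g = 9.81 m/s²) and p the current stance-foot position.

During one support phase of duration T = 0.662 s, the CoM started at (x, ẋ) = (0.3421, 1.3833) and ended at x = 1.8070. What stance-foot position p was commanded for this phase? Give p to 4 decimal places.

p = 0.4766

ωT = 3.6022·0.662 = 2.384656; cosh(ωT) = 5.473726, sinh(ωT) = 5.381606
x(T) = p + (x₀−p)·cosh(ωT) + (ẋ₀/ω)·sinh(ωT) ⇒ p·(1 − cosh) = x(T) − x₀·cosh − (ẋ₀/ω)·sinh
numerator   = 1.8070 − (0.3421)·5.473726 − (1.3833/3.6022)·5.381606 = -2.132181
denominator = 1 − 5.473726 = -4.473726
p = -2.132181 / -4.473726 = 0.4766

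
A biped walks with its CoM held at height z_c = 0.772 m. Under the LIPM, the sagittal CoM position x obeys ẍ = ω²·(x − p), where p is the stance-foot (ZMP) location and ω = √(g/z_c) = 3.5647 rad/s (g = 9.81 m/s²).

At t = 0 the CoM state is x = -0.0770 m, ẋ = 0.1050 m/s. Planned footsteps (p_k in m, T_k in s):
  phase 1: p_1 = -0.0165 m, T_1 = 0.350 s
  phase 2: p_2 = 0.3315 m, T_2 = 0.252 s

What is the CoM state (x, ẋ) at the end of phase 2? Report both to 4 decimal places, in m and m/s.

phase 1: p=-0.0165, T=0.350, ωT=1.247645, cosh=1.884657, sinh=1.597476; start (x,ẋ)=(-0.077000, 0.105000) → end (x,ẋ)=(-0.083467, -0.146630)
phase 2: p=0.3315, T=0.252, ωT=0.898304, cosh=1.431348, sinh=1.024088; start (x,ẋ)=(-0.083467, -0.146630) → end (x,ẋ)=(-0.304587, -1.724744)

x = -0.3046, ẋ = -1.7247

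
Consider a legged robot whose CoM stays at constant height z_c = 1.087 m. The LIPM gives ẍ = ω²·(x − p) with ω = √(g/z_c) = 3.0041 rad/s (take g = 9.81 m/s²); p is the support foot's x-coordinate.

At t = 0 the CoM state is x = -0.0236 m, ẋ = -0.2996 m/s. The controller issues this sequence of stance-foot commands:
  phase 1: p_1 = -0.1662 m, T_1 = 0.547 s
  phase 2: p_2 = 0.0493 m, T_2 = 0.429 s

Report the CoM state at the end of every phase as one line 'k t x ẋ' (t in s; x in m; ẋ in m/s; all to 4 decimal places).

phase 1: p=-0.1662, T=0.547, ωT=1.643243, cosh=2.682633, sinh=2.489281; start (x,ẋ)=(-0.023600, -0.299600) → end (x,ẋ)=(-0.031913, 0.262653)
phase 2: p=0.0493, T=0.429, ωT=1.288759, cosh=1.951947, sinh=1.676334; start (x,ẋ)=(-0.031913, 0.262653) → end (x,ẋ)=(0.037340, 0.103704)

1 0.5470 -0.0319 0.2627
2 0.9760 0.0373 0.1037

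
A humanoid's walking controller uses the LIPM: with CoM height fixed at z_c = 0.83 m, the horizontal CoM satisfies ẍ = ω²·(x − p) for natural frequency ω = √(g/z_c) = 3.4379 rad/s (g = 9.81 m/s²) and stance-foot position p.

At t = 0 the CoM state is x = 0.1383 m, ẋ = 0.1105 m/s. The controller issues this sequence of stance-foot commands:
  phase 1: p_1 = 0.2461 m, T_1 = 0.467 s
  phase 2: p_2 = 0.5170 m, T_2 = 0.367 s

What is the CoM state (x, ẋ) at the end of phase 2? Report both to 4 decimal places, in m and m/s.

x = -0.6690, ẋ = -3.7863

phase 1: p=0.2461, T=0.467, ωT=1.605499, cosh=2.590567, sinh=2.389778; start (x,ẋ)=(0.138300, 0.110500) → end (x,ẋ)=(0.043648, -0.599408)
phase 2: p=0.5170, T=0.367, ωT=1.261709, cosh=1.907311, sinh=1.624142; start (x,ẋ)=(0.043648, -0.599408) → end (x,ẋ)=(-0.669002, -3.786280)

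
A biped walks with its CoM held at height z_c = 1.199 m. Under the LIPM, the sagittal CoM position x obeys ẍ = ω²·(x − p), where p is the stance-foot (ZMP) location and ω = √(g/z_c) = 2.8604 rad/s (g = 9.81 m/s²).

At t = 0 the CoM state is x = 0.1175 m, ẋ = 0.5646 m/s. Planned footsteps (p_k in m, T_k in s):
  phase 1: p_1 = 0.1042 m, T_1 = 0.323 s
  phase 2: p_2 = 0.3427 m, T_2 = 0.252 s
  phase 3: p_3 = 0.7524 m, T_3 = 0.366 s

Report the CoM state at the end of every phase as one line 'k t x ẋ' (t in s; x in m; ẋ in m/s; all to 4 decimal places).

1 0.3230 0.3330 0.8636
2 0.5750 0.5674 1.0761
3 0.9410 0.9262 1.0607

phase 1: p=0.1042, T=0.323, ωT=0.923909, cosh=1.458042, sinh=1.061077; start (x,ẋ)=(0.117500, 0.564600) → end (x,ẋ)=(0.333033, 0.863577)
phase 2: p=0.3427, T=0.252, ωT=0.720821, cosh=1.271237, sinh=0.784884; start (x,ẋ)=(0.333033, 0.863577) → end (x,ẋ)=(0.567373, 1.076107)
phase 3: p=0.7524, T=0.366, ωT=1.046906, cosh=1.599923, sinh=1.248901; start (x,ẋ)=(0.567373, 1.076107) → end (x,ẋ)=(0.926218, 1.060706)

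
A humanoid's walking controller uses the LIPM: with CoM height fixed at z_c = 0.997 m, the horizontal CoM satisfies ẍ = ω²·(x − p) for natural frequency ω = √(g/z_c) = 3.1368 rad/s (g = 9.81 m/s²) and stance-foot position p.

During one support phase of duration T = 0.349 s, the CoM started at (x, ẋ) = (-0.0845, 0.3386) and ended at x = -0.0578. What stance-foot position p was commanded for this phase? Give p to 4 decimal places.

ωT = 3.1368·0.349 = 1.094743; cosh(ωT) = 1.661520, sinh(ωT) = 1.326895
x(T) = p + (x₀−p)·cosh(ωT) + (ẋ₀/ω)·sinh(ωT) ⇒ p·(1 − cosh) = x(T) − x₀·cosh − (ẋ₀/ω)·sinh
numerator   = -0.0578 − (-0.0845)·1.661520 − (0.3386/3.1368)·1.326895 = -0.060632
denominator = 1 − 1.661520 = -0.661520
p = -0.060632 / -0.661520 = 0.0917

p = 0.0917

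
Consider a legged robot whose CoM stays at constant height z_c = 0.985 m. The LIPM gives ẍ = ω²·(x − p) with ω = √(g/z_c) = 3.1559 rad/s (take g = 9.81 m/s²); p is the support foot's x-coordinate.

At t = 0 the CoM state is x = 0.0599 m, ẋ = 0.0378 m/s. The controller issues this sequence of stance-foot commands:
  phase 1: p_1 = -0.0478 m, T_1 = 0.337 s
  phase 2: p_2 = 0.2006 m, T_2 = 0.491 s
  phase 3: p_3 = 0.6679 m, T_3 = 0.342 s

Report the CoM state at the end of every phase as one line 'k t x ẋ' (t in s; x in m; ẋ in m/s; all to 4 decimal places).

1 0.3370 0.1421 0.4949
2 0.8280 0.4091 0.8023
3 1.1700 0.5740 0.2539

phase 1: p=-0.0478, T=0.337, ωT=1.063538, cosh=1.620917, sinh=1.275685; start (x,ẋ)=(0.059900, 0.037800) → end (x,ẋ)=(0.142052, 0.494864)
phase 2: p=0.2006, T=0.491, ωT=1.549547, cosh=2.460840, sinh=2.248496; start (x,ẋ)=(0.142052, 0.494864) → end (x,ẋ)=(0.409101, 0.802325)
phase 3: p=0.6679, T=0.342, ωT=1.079318, cosh=1.641249, sinh=1.301422; start (x,ẋ)=(0.409101, 0.802325) → end (x,ẋ)=(0.574007, 0.253887)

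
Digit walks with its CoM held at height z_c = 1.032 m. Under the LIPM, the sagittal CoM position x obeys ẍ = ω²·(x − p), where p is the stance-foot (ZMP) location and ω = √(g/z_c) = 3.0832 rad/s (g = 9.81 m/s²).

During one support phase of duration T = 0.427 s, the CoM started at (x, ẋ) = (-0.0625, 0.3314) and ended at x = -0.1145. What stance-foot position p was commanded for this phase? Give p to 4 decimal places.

p = 0.1758

ωT = 3.0832·0.427 = 1.316526; cosh(ωT) = 1.999253, sinh(ωT) = 1.731188
x(T) = p + (x₀−p)·cosh(ωT) + (ẋ₀/ω)·sinh(ωT) ⇒ p·(1 − cosh) = x(T) − x₀·cosh − (ẋ₀/ω)·sinh
numerator   = -0.1145 − (-0.0625)·1.999253 − (0.3314/3.0832)·1.731188 = -0.175625
denominator = 1 − 1.999253 = -0.999253
p = -0.175625 / -0.999253 = 0.1758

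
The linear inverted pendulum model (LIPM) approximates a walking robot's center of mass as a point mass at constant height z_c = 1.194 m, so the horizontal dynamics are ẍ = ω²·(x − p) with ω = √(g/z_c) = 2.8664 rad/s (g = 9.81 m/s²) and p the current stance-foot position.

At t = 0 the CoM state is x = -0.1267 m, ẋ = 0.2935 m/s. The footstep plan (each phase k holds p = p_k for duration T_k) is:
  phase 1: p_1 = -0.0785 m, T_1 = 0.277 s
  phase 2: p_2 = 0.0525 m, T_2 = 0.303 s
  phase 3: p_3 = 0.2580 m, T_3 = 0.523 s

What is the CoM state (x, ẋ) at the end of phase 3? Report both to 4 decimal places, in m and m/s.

phase 1: p=-0.0785, T=0.277, ωT=0.793993, cosh=1.332124, sinh=0.880088; start (x,ẋ)=(-0.126700, 0.293500) → end (x,ẋ)=(-0.052593, 0.269385)
phase 2: p=0.0525, T=0.303, ωT=0.868519, cosh=1.401476, sinh=0.981903; start (x,ẋ)=(-0.052593, 0.269385) → end (x,ẋ)=(-0.002506, 0.081749)
phase 3: p=0.2580, T=0.523, ωT=1.499127, cosh=2.350552, sinh=2.127227; start (x,ẋ)=(-0.002506, 0.081749) → end (x,ẋ)=(-0.293666, -1.396278)

x = -0.2937, ẋ = -1.3963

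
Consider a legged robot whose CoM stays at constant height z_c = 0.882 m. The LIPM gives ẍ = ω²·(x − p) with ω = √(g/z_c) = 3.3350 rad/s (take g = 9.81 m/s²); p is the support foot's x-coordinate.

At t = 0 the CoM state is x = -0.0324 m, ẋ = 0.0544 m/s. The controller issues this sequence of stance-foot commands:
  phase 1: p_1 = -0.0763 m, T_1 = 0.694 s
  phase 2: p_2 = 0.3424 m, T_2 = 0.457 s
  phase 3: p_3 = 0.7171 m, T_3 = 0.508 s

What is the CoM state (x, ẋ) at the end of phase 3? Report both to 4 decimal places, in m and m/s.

phase 1: p=-0.0763, T=0.694, ωT=2.314490, cosh=5.109289, sinh=5.010472; start (x,ẋ)=(-0.032400, 0.054400) → end (x,ẋ)=(0.229728, 1.011511)
phase 2: p=0.3424, T=0.457, ωT=1.524095, cosh=2.404402, sinh=2.186584; start (x,ẋ)=(0.229728, 1.011511) → end (x,ẋ)=(0.734685, 1.610445)
phase 3: p=0.7171, T=0.508, ωT=1.694180, cosh=2.812966, sinh=2.629216; start (x,ẋ)=(0.734685, 1.610445) → end (x,ẋ)=(2.036194, 4.684321)

x = 2.0362, ẋ = 4.6843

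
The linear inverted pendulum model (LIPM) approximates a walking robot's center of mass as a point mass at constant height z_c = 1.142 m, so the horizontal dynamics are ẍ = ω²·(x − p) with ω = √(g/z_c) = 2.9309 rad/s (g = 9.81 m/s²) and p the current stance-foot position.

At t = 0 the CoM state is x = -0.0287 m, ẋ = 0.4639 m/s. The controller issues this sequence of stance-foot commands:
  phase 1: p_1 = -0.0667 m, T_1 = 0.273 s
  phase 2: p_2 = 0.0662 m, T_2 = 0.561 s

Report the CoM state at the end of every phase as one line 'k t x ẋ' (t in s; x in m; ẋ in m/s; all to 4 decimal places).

1 0.2730 0.1247 0.7194
2 0.8340 0.8350 2.3592

phase 1: p=-0.0667, T=0.273, ωT=0.800136, cosh=1.337555, sinh=0.888287; start (x,ẋ)=(-0.028700, 0.463900) → end (x,ẋ)=(0.124724, 0.719424)
phase 2: p=0.0662, T=0.561, ωT=1.644235, cosh=2.685104, sinh=2.491944; start (x,ẋ)=(0.124724, 0.719424) → end (x,ẋ)=(0.835021, 2.359170)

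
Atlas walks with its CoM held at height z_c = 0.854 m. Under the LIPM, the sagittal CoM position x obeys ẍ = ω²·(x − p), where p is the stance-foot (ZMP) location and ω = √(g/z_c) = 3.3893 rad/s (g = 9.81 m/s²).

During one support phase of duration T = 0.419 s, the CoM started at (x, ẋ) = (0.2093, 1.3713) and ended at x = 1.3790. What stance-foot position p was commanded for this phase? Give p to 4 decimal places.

ωT = 3.3893·0.419 = 1.420117; cosh(ωT) = 2.189645, sinh(ωT) = 1.947959
x(T) = p + (x₀−p)·cosh(ωT) + (ẋ₀/ω)·sinh(ωT) ⇒ p·(1 − cosh) = x(T) − x₀·cosh − (ẋ₀/ω)·sinh
numerator   = 1.3790 − (0.2093)·2.189645 − (1.3713/3.3893)·1.947959 = 0.132569
denominator = 1 − 2.189645 = -1.189645
p = 0.132569 / -1.189645 = -0.1114

p = -0.1114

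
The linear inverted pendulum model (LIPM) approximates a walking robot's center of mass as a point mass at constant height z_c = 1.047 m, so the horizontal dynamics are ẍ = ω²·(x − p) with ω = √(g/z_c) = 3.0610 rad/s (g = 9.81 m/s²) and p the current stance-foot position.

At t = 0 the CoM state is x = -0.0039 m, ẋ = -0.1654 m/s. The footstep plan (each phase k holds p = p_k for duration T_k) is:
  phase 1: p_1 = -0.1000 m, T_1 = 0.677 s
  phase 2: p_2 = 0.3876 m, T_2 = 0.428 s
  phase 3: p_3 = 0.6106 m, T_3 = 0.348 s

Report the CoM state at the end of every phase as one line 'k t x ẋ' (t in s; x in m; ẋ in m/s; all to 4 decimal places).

phase 1: p=-0.1000, T=0.677, ωT=2.072297, cosh=4.034472, sinh=3.908576; start (x,ẋ)=(-0.003900, -0.165400) → end (x,ẋ)=(0.076514, 0.482453)
phase 2: p=0.3876, T=0.428, ωT=1.310108, cosh=1.988182, sinh=1.718392; start (x,ẋ)=(0.076514, 0.482453) → end (x,ẋ)=(0.039946, -0.677105)
phase 3: p=0.6106, T=0.348, ωT=1.065228, cosh=1.623075, sinh=1.278426; start (x,ẋ)=(0.039946, -0.677105) → end (x,ẋ)=(-0.598407, -3.332111)

1 0.6770 0.0765 0.4825
2 1.1050 0.0399 -0.6771
3 1.4530 -0.5984 -3.3321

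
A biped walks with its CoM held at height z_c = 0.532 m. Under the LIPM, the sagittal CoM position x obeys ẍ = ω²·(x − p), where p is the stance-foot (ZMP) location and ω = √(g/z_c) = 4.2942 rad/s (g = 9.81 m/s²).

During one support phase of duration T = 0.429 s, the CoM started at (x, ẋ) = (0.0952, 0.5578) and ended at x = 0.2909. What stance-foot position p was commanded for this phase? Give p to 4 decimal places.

p = 0.1864

ωT = 4.2942·0.429 = 1.842212; cosh(ωT) = 3.234473, sinh(ωT) = 3.076007
x(T) = p + (x₀−p)·cosh(ωT) + (ẋ₀/ω)·sinh(ωT) ⇒ p·(1 − cosh) = x(T) − x₀·cosh − (ẋ₀/ω)·sinh
numerator   = 0.2909 − (0.0952)·3.234473 − (0.5578/4.2942)·3.076007 = -0.416583
denominator = 1 − 3.234473 = -2.234473
p = -0.416583 / -2.234473 = 0.1864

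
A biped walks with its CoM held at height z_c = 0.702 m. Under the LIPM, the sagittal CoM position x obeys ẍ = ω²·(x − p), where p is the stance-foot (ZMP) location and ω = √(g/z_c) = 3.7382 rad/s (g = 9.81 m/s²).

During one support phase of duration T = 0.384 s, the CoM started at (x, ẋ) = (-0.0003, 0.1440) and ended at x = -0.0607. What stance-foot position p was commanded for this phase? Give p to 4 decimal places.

p = 0.1118

ωT = 3.7382·0.384 = 1.435469; cosh(ωT) = 2.219809, sinh(ωT) = 1.981805
x(T) = p + (x₀−p)·cosh(ωT) + (ẋ₀/ω)·sinh(ωT) ⇒ p·(1 − cosh) = x(T) − x₀·cosh − (ẋ₀/ω)·sinh
numerator   = -0.0607 − (-0.0003)·2.219809 − (0.1440/3.7382)·1.981805 = -0.136376
denominator = 1 − 2.219809 = -1.219809
p = -0.136376 / -1.219809 = 0.1118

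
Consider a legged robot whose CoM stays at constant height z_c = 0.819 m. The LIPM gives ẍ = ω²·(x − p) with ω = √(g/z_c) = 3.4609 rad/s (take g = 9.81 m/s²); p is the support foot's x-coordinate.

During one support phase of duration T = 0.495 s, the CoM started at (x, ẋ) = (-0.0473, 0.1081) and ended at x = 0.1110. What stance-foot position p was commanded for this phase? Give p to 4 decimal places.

ωT = 3.4609·0.495 = 1.713145; cosh(ωT) = 2.863339, sinh(ωT) = 2.683041
x(T) = p + (x₀−p)·cosh(ωT) + (ẋ₀/ω)·sinh(ωT) ⇒ p·(1 − cosh) = x(T) − x₀·cosh − (ẋ₀/ω)·sinh
numerator   = 0.1110 − (-0.0473)·2.863339 − (0.1081/3.4609)·2.683041 = 0.162632
denominator = 1 − 2.863339 = -1.863339
p = 0.162632 / -1.863339 = -0.0873

p = -0.0873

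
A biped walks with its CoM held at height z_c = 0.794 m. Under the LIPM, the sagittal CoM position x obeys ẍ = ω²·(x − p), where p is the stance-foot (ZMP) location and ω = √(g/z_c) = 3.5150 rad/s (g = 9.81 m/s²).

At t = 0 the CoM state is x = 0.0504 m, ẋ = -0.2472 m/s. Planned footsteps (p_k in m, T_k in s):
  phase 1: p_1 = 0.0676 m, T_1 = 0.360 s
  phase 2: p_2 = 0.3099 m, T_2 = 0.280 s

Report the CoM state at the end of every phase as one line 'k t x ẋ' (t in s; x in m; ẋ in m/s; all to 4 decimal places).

1 0.3600 -0.0800 -0.5716
2 0.6400 -0.4718 -2.4490

phase 1: p=0.0676, T=0.360, ωT=1.265400, cosh=1.913318, sinh=1.631192; start (x,ẋ)=(0.050400, -0.247200) → end (x,ẋ)=(-0.080026, -0.571591)
phase 2: p=0.3099, T=0.280, ωT=0.984200, cosh=1.524704, sinh=1.150966; start (x,ẋ)=(-0.080026, -0.571591) → end (x,ẋ)=(-0.471786, -2.449010)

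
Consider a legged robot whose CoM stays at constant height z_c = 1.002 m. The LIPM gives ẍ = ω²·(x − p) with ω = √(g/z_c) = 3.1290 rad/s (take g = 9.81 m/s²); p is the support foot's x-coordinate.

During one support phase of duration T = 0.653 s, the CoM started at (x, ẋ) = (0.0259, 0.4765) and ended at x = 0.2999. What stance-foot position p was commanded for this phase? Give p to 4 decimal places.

p = 0.1298

ωT = 3.1290·0.653 = 2.043237; cosh(ωT) = 3.922576, sinh(ωT) = 3.792968
x(T) = p + (x₀−p)·cosh(ωT) + (ẋ₀/ω)·sinh(ωT) ⇒ p·(1 − cosh) = x(T) − x₀·cosh − (ẋ₀/ω)·sinh
numerator   = 0.2999 − (0.0259)·3.922576 − (0.4765/3.1290)·3.792968 = -0.379307
denominator = 1 − 3.922576 = -2.922576
p = -0.379307 / -2.922576 = 0.1298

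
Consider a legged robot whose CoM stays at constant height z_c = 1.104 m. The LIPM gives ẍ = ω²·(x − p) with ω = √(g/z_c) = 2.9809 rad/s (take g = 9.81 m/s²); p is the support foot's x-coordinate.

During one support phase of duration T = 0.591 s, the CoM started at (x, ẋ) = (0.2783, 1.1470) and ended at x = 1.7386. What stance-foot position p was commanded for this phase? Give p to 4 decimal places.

ωT = 2.9809·0.591 = 1.761712; cosh(ωT) = 2.997073, sinh(ωT) = 2.825323
x(T) = p + (x₀−p)·cosh(ωT) + (ẋ₀/ω)·sinh(ωT) ⇒ p·(1 − cosh) = x(T) − x₀·cosh − (ẋ₀/ω)·sinh
numerator   = 1.7386 − (0.2783)·2.997073 − (1.1470/2.9809)·2.825323 = -0.182622
denominator = 1 − 2.997073 = -1.997073
p = -0.182622 / -1.997073 = 0.0914

p = 0.0914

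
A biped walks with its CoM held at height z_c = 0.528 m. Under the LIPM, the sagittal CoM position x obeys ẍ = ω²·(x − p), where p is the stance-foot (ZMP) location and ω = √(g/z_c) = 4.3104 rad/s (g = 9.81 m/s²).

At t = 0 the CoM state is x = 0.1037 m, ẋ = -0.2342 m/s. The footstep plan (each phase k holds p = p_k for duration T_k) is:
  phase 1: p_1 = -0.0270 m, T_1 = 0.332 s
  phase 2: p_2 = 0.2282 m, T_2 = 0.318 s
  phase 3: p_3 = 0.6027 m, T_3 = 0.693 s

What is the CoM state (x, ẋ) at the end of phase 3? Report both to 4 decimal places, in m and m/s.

x = -0.6125, ẋ = -5.1449

phase 1: p=-0.0270, T=0.332, ωT=1.431053, cosh=2.211079, sinh=1.972022; start (x,ẋ)=(0.103700, -0.234200) → end (x,ẋ)=(0.154841, 0.593142)
phase 2: p=0.2282, T=0.318, ωT=1.370707, cosh=2.096031, sinh=1.842104; start (x,ẋ)=(0.154841, 0.593142) → end (x,ẋ)=(0.327923, 0.660756)
phase 3: p=0.6027, T=0.693, ωT=2.987107, cosh=9.939337, sinh=9.888904; start (x,ẋ)=(0.327923, 0.660756) → end (x,ẋ)=(-0.612492, -5.144907)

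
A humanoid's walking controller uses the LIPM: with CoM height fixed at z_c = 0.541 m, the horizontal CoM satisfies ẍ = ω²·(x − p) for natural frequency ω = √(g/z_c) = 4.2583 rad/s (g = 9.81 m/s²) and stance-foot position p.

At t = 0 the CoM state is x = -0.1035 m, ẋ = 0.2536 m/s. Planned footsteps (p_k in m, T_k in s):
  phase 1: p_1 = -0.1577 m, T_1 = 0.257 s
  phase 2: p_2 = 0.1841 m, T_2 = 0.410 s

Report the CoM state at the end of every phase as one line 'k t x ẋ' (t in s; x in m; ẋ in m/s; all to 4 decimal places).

phase 1: p=-0.1577, T=0.257, ωT=1.094383, cosh=1.661043, sinh=1.326297; start (x,ẋ)=(-0.103500, 0.253600) → end (x,ẋ)=(0.011315, 0.727349)
phase 2: p=0.1841, T=0.410, ωT=1.745903, cosh=2.952781, sinh=2.778293; start (x,ẋ)=(0.011315, 0.727349) → end (x,ẋ)=(0.148458, 0.103519)

1 0.2570 0.0113 0.7273
2 0.6670 0.1485 0.1035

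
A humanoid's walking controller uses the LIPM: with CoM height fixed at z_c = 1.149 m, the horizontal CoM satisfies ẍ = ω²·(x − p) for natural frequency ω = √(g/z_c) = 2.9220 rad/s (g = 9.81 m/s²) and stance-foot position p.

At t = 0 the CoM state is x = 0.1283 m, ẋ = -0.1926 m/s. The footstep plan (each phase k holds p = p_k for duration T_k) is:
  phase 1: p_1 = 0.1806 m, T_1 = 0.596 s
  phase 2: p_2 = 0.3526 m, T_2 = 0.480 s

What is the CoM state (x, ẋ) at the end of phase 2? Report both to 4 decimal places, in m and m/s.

x = -1.3891, ẋ = -4.9673

phase 1: p=0.1806, T=0.596, ωT=1.741512, cosh=2.940610, sinh=2.765355; start (x,ẋ)=(0.128300, -0.192600) → end (x,ẋ)=(-0.155469, -0.988965)
phase 2: p=0.3526, T=0.480, ωT=1.402560, cosh=2.155781, sinh=1.909814; start (x,ẋ)=(-0.155469, -0.988965) → end (x,ẋ)=(-1.389070, -4.967257)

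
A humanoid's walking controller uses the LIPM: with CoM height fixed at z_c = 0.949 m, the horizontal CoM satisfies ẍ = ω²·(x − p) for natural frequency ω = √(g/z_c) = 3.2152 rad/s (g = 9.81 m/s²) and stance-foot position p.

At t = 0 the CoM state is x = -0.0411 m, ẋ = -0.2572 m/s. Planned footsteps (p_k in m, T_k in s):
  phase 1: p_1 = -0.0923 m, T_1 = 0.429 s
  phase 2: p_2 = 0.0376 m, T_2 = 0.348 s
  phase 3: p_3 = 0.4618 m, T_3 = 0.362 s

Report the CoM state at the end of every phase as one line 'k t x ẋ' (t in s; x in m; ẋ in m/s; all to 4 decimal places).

phase 1: p=-0.0923, T=0.429, ωT=1.379321, cosh=2.111976, sinh=1.860227; start (x,ẋ)=(-0.041100, -0.257200) → end (x,ẋ)=(-0.132976, -0.236973)
phase 2: p=0.0376, T=0.348, ωT=1.118890, cosh=1.694048, sinh=1.367405; start (x,ẋ)=(-0.132976, -0.236973) → end (x,ẋ)=(-0.352147, -1.151376)
phase 3: p=0.4618, T=0.362, ωT=1.163902, cosh=1.757336, sinh=1.445070; start (x,ẋ)=(-0.352147, -1.151376) → end (x,ẋ)=(-1.486063, -5.805105)

1 0.4290 -0.1330 -0.2370
2 0.7770 -0.3521 -1.1514
3 1.1390 -1.4861 -5.8051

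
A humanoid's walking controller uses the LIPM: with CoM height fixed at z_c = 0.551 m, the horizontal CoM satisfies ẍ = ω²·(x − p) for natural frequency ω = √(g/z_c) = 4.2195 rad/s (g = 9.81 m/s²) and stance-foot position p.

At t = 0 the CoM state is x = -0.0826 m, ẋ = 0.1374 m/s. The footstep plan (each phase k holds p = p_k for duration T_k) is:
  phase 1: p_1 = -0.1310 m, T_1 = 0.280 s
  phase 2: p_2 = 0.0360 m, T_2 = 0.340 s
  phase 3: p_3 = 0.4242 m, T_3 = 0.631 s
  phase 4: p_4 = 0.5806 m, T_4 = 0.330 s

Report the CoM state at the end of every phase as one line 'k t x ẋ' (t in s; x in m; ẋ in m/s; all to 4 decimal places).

phase 1: p=-0.1310, T=0.280, ωT=1.181460, cosh=1.782980, sinh=1.476149; start (x,ẋ)=(-0.082600, 0.137400) → end (x,ẋ)=(0.003364, 0.546446)
phase 2: p=0.0360, T=0.340, ωT=1.434630, cosh=2.218147, sinh=1.979944; start (x,ẋ)=(0.003364, 0.546446) → end (x,ẋ)=(0.220022, 0.939447)
phase 3: p=0.4242, T=0.631, ωT=2.662504, cosh=7.200956, sinh=7.131183; start (x,ẋ)=(0.220022, 0.939447) → end (x,ẋ)=(0.541636, 0.621182)
phase 4: p=0.5806, T=0.330, ωT=1.392435, cosh=2.136554, sinh=1.888084; start (x,ẋ)=(0.541636, 0.621182) → end (x,ẋ)=(0.775310, 1.016774)

1 0.2800 0.0034 0.5464
2 0.6200 0.2200 0.9394
3 1.2510 0.5416 0.6212
4 1.5810 0.7753 1.0168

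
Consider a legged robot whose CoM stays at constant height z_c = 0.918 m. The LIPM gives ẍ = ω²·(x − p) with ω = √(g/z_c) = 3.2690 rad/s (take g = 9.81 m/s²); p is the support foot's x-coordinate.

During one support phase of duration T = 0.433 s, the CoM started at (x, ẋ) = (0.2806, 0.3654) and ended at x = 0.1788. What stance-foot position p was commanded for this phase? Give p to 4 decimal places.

p = 0.5503

ωT = 3.2690·0.433 = 1.415477; cosh(ωT) = 2.180630, sinh(ωT) = 1.937820
x(T) = p + (x₀−p)·cosh(ωT) + (ẋ₀/ω)·sinh(ωT) ⇒ p·(1 − cosh) = x(T) − x₀·cosh − (ẋ₀/ω)·sinh
numerator   = 0.1788 − (0.2806)·2.180630 − (0.3654/3.2690)·1.937820 = -0.649689
denominator = 1 − 2.180630 = -1.180630
p = -0.649689 / -1.180630 = 0.5503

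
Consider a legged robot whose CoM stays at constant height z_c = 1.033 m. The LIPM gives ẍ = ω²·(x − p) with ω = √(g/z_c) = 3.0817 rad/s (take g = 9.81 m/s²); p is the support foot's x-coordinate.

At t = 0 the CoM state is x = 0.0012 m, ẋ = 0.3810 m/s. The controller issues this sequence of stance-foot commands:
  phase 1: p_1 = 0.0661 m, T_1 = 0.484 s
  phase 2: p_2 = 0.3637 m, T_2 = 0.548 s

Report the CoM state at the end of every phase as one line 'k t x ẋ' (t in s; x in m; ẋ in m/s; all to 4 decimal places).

phase 1: p=0.0661, T=0.484, ωT=1.491543, cosh=2.334486, sinh=2.109461; start (x,ẋ)=(0.001200, 0.381000) → end (x,ẋ)=(0.175391, 0.467542)
phase 2: p=0.3637, T=0.548, ωT=1.688772, cosh=2.798787, sinh=2.614041; start (x,ẋ)=(0.175391, 0.467542) → end (x,ẋ)=(0.233254, -0.208409)

1 0.4840 0.1754 0.4675
2 1.0320 0.2333 -0.2084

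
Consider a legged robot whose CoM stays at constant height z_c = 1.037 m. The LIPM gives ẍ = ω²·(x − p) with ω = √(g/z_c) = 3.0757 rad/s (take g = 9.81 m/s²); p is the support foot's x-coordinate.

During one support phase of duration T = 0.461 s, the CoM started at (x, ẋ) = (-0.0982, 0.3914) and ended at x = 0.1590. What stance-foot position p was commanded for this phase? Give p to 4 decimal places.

p = -0.1066

ωT = 3.0757·0.461 = 1.417898; cosh(ωT) = 2.185327, sinh(ωT) = 1.943105
x(T) = p + (x₀−p)·cosh(ωT) + (ẋ₀/ω)·sinh(ωT) ⇒ p·(1 − cosh) = x(T) − x₀·cosh − (ẋ₀/ω)·sinh
numerator   = 0.1590 − (-0.0982)·2.185327 − (0.3914/3.0757)·1.943105 = 0.126328
denominator = 1 − 2.185327 = -1.185327
p = 0.126328 / -1.185327 = -0.1066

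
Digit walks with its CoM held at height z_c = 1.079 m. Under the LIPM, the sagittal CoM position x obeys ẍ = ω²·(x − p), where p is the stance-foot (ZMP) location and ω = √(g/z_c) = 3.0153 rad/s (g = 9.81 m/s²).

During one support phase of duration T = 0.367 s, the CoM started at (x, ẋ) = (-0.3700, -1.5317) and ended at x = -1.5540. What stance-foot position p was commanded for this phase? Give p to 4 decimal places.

p = 0.3680

ωT = 3.0153·0.367 = 1.106615; cosh(ωT) = 1.677391, sinh(ωT) = 1.346714
x(T) = p + (x₀−p)·cosh(ωT) + (ẋ₀/ω)·sinh(ωT) ⇒ p·(1 − cosh) = x(T) − x₀·cosh − (ẋ₀/ω)·sinh
numerator   = -1.5540 − (-0.3700)·1.677391 − (-1.5317/3.0153)·1.346714 = -0.249267
denominator = 1 − 1.677391 = -0.677391
p = -0.249267 / -0.677391 = 0.3680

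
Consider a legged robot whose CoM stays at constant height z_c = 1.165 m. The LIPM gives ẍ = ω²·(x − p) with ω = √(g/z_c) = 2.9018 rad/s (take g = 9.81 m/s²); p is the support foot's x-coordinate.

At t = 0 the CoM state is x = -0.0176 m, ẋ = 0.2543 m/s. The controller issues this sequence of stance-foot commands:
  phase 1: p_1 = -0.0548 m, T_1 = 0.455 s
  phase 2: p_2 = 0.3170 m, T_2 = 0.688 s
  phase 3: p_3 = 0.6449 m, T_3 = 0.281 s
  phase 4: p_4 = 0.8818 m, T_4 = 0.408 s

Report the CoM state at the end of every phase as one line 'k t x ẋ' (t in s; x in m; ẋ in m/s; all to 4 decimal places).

1 0.4550 0.1722 0.6978
2 1.1430 0.6430 1.0978
3 1.4240 0.9862 1.4785
4 1.8320 1.8226 3.0898

phase 1: p=-0.0548, T=0.455, ωT=1.320319, cosh=2.005833, sinh=1.738783; start (x,ẋ)=(-0.017600, 0.254300) → end (x,ẋ)=(0.172196, 0.697780)
phase 2: p=0.3170, T=0.688, ωT=1.996438, cosh=3.749302, sinh=3.613484; start (x,ẋ)=(0.172196, 0.697780) → end (x,ẋ)=(0.642999, 1.097825)
phase 3: p=0.6449, T=0.281, ωT=0.815406, cosh=1.351276, sinh=0.908816; start (x,ẋ)=(0.642999, 1.097825) → end (x,ẋ)=(0.986160, 1.478452)
phase 4: p=0.8818, T=0.408, ωT=1.183934, cosh=1.786638, sinh=1.480566; start (x,ẋ)=(0.986160, 1.478452) → end (x,ẋ)=(1.822594, 3.089820)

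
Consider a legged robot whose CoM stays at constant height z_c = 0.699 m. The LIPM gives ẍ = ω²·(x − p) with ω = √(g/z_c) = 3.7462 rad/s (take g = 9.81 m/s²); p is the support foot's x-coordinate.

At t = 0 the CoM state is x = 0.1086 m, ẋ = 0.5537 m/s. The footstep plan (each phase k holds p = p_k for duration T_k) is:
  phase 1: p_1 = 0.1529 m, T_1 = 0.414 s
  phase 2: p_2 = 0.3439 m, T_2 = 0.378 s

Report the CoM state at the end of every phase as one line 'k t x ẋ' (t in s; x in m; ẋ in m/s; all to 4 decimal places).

1 0.4140 0.3766 0.9906
2 0.7920 0.9279 2.3986

phase 1: p=0.1529, T=0.414, ωT=1.550927, cosh=2.463945, sinh=2.251894; start (x,ẋ)=(0.108600, 0.553700) → end (x,ẋ)=(0.376584, 0.990570)
phase 2: p=0.3439, T=0.378, ωT=1.416064, cosh=2.181767, sinh=1.939100; start (x,ẋ)=(0.376584, 0.990570) → end (x,ẋ)=(0.927946, 2.398618)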